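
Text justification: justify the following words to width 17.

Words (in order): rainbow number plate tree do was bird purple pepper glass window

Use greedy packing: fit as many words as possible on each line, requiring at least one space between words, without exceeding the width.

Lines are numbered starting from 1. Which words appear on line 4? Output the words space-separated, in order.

Line 1: ['rainbow', 'number'] (min_width=14, slack=3)
Line 2: ['plate', 'tree', 'do', 'was'] (min_width=17, slack=0)
Line 3: ['bird', 'purple'] (min_width=11, slack=6)
Line 4: ['pepper', 'glass'] (min_width=12, slack=5)
Line 5: ['window'] (min_width=6, slack=11)

Answer: pepper glass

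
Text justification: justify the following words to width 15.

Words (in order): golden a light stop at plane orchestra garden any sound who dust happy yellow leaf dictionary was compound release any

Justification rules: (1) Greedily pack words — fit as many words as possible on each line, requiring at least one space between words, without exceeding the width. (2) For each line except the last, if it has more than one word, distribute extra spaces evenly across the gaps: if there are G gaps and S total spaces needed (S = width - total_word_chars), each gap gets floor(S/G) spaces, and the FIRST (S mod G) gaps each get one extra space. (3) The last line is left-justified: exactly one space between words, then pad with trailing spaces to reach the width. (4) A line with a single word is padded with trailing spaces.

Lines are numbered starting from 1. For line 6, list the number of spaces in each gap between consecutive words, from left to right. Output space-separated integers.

Line 1: ['golden', 'a', 'light'] (min_width=14, slack=1)
Line 2: ['stop', 'at', 'plane'] (min_width=13, slack=2)
Line 3: ['orchestra'] (min_width=9, slack=6)
Line 4: ['garden', 'any'] (min_width=10, slack=5)
Line 5: ['sound', 'who', 'dust'] (min_width=14, slack=1)
Line 6: ['happy', 'yellow'] (min_width=12, slack=3)
Line 7: ['leaf', 'dictionary'] (min_width=15, slack=0)
Line 8: ['was', 'compound'] (min_width=12, slack=3)
Line 9: ['release', 'any'] (min_width=11, slack=4)

Answer: 4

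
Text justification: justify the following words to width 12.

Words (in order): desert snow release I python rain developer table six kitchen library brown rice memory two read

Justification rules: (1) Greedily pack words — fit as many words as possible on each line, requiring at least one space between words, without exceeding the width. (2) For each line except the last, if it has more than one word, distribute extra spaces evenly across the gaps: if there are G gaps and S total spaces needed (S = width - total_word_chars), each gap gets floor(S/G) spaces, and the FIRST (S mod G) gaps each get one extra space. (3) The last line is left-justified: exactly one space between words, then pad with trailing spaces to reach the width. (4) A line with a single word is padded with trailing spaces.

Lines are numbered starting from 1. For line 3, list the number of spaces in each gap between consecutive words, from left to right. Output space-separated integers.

Line 1: ['desert', 'snow'] (min_width=11, slack=1)
Line 2: ['release', 'I'] (min_width=9, slack=3)
Line 3: ['python', 'rain'] (min_width=11, slack=1)
Line 4: ['developer'] (min_width=9, slack=3)
Line 5: ['table', 'six'] (min_width=9, slack=3)
Line 6: ['kitchen'] (min_width=7, slack=5)
Line 7: ['library'] (min_width=7, slack=5)
Line 8: ['brown', 'rice'] (min_width=10, slack=2)
Line 9: ['memory', 'two'] (min_width=10, slack=2)
Line 10: ['read'] (min_width=4, slack=8)

Answer: 2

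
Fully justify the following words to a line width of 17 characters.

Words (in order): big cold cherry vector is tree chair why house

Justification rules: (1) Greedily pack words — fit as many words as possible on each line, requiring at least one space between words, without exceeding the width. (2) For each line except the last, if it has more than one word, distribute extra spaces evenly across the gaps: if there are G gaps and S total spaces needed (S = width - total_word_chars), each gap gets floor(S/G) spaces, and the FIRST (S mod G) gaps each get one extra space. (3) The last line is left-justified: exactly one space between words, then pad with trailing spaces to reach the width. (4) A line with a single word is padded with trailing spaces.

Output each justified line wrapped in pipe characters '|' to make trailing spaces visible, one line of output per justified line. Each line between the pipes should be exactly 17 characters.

Answer: |big  cold  cherry|
|vector   is  tree|
|chair why house  |

Derivation:
Line 1: ['big', 'cold', 'cherry'] (min_width=15, slack=2)
Line 2: ['vector', 'is', 'tree'] (min_width=14, slack=3)
Line 3: ['chair', 'why', 'house'] (min_width=15, slack=2)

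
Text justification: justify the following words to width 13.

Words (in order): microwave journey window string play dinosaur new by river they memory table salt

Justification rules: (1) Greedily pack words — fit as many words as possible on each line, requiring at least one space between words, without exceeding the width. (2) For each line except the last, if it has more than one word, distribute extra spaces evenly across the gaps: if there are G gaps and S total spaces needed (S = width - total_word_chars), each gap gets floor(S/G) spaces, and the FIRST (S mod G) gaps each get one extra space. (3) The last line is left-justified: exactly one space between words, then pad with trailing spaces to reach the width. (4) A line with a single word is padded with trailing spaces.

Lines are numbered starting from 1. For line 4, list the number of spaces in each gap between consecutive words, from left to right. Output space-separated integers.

Answer: 1

Derivation:
Line 1: ['microwave'] (min_width=9, slack=4)
Line 2: ['journey'] (min_width=7, slack=6)
Line 3: ['window', 'string'] (min_width=13, slack=0)
Line 4: ['play', 'dinosaur'] (min_width=13, slack=0)
Line 5: ['new', 'by', 'river'] (min_width=12, slack=1)
Line 6: ['they', 'memory'] (min_width=11, slack=2)
Line 7: ['table', 'salt'] (min_width=10, slack=3)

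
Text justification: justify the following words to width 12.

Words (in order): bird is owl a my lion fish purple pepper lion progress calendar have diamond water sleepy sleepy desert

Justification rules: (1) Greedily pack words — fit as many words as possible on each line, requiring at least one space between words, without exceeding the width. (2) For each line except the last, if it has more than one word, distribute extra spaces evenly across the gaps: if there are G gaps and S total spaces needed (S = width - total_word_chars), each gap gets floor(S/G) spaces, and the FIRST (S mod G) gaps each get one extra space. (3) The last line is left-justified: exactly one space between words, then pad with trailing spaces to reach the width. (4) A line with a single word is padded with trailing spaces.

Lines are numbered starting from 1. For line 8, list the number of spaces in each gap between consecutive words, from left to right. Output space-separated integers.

Answer: 1

Derivation:
Line 1: ['bird', 'is', 'owl'] (min_width=11, slack=1)
Line 2: ['a', 'my', 'lion'] (min_width=9, slack=3)
Line 3: ['fish', 'purple'] (min_width=11, slack=1)
Line 4: ['pepper', 'lion'] (min_width=11, slack=1)
Line 5: ['progress'] (min_width=8, slack=4)
Line 6: ['calendar'] (min_width=8, slack=4)
Line 7: ['have', 'diamond'] (min_width=12, slack=0)
Line 8: ['water', 'sleepy'] (min_width=12, slack=0)
Line 9: ['sleepy'] (min_width=6, slack=6)
Line 10: ['desert'] (min_width=6, slack=6)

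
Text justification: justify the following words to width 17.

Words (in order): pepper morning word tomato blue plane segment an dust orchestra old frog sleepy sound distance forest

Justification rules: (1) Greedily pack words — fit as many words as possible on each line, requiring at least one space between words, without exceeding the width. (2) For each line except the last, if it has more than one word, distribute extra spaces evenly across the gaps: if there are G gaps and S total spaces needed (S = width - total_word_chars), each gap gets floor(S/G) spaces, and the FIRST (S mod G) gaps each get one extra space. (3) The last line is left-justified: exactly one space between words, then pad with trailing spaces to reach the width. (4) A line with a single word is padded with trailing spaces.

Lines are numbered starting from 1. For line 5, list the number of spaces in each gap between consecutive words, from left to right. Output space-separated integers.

Answer: 2 2

Derivation:
Line 1: ['pepper', 'morning'] (min_width=14, slack=3)
Line 2: ['word', 'tomato', 'blue'] (min_width=16, slack=1)
Line 3: ['plane', 'segment', 'an'] (min_width=16, slack=1)
Line 4: ['dust', 'orchestra'] (min_width=14, slack=3)
Line 5: ['old', 'frog', 'sleepy'] (min_width=15, slack=2)
Line 6: ['sound', 'distance'] (min_width=14, slack=3)
Line 7: ['forest'] (min_width=6, slack=11)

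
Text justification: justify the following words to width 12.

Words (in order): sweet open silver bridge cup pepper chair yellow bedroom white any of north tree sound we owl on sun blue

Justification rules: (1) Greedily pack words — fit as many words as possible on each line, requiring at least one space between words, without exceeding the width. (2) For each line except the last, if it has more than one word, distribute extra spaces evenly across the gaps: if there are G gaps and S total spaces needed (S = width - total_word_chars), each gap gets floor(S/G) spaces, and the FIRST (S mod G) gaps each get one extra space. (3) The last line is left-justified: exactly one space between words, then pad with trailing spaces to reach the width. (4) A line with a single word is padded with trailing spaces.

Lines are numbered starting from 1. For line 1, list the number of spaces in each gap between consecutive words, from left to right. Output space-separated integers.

Answer: 3

Derivation:
Line 1: ['sweet', 'open'] (min_width=10, slack=2)
Line 2: ['silver'] (min_width=6, slack=6)
Line 3: ['bridge', 'cup'] (min_width=10, slack=2)
Line 4: ['pepper', 'chair'] (min_width=12, slack=0)
Line 5: ['yellow'] (min_width=6, slack=6)
Line 6: ['bedroom'] (min_width=7, slack=5)
Line 7: ['white', 'any', 'of'] (min_width=12, slack=0)
Line 8: ['north', 'tree'] (min_width=10, slack=2)
Line 9: ['sound', 'we', 'owl'] (min_width=12, slack=0)
Line 10: ['on', 'sun', 'blue'] (min_width=11, slack=1)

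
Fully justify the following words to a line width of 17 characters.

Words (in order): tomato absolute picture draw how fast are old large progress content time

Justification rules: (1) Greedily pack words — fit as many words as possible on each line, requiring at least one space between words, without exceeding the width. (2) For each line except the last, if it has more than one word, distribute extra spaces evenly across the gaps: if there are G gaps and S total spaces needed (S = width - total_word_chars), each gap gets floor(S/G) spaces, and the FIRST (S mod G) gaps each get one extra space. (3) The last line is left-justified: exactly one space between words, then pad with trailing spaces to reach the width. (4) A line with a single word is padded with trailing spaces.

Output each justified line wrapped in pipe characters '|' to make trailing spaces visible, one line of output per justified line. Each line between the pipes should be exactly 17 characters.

Line 1: ['tomato', 'absolute'] (min_width=15, slack=2)
Line 2: ['picture', 'draw', 'how'] (min_width=16, slack=1)
Line 3: ['fast', 'are', 'old'] (min_width=12, slack=5)
Line 4: ['large', 'progress'] (min_width=14, slack=3)
Line 5: ['content', 'time'] (min_width=12, slack=5)

Answer: |tomato   absolute|
|picture  draw how|
|fast    are   old|
|large    progress|
|content time     |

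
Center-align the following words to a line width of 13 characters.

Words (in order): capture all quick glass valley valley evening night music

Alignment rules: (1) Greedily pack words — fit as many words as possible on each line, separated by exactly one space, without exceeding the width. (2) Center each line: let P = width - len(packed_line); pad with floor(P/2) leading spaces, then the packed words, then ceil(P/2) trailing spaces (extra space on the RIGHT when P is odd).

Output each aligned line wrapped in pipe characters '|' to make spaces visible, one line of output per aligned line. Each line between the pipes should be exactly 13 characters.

Line 1: ['capture', 'all'] (min_width=11, slack=2)
Line 2: ['quick', 'glass'] (min_width=11, slack=2)
Line 3: ['valley', 'valley'] (min_width=13, slack=0)
Line 4: ['evening', 'night'] (min_width=13, slack=0)
Line 5: ['music'] (min_width=5, slack=8)

Answer: | capture all |
| quick glass |
|valley valley|
|evening night|
|    music    |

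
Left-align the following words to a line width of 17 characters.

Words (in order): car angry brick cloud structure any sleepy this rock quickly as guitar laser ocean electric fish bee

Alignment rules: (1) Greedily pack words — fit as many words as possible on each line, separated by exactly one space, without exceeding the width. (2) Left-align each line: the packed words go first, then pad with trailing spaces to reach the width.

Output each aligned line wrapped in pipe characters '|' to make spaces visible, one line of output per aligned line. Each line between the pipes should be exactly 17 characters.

Line 1: ['car', 'angry', 'brick'] (min_width=15, slack=2)
Line 2: ['cloud', 'structure'] (min_width=15, slack=2)
Line 3: ['any', 'sleepy', 'this'] (min_width=15, slack=2)
Line 4: ['rock', 'quickly', 'as'] (min_width=15, slack=2)
Line 5: ['guitar', 'laser'] (min_width=12, slack=5)
Line 6: ['ocean', 'electric'] (min_width=14, slack=3)
Line 7: ['fish', 'bee'] (min_width=8, slack=9)

Answer: |car angry brick  |
|cloud structure  |
|any sleepy this  |
|rock quickly as  |
|guitar laser     |
|ocean electric   |
|fish bee         |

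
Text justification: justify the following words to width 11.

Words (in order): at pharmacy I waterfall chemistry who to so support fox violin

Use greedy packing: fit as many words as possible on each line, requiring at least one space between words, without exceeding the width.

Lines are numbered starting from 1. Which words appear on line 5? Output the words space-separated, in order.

Answer: support fox

Derivation:
Line 1: ['at', 'pharmacy'] (min_width=11, slack=0)
Line 2: ['I', 'waterfall'] (min_width=11, slack=0)
Line 3: ['chemistry'] (min_width=9, slack=2)
Line 4: ['who', 'to', 'so'] (min_width=9, slack=2)
Line 5: ['support', 'fox'] (min_width=11, slack=0)
Line 6: ['violin'] (min_width=6, slack=5)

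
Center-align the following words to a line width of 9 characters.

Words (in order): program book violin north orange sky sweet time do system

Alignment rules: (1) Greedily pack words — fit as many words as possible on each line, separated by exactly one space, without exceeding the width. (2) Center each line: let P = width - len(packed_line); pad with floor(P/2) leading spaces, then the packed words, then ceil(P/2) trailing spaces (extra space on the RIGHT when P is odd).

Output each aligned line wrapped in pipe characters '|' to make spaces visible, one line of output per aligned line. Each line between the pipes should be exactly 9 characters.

Line 1: ['program'] (min_width=7, slack=2)
Line 2: ['book'] (min_width=4, slack=5)
Line 3: ['violin'] (min_width=6, slack=3)
Line 4: ['north'] (min_width=5, slack=4)
Line 5: ['orange'] (min_width=6, slack=3)
Line 6: ['sky', 'sweet'] (min_width=9, slack=0)
Line 7: ['time', 'do'] (min_width=7, slack=2)
Line 8: ['system'] (min_width=6, slack=3)

Answer: | program |
|  book   |
| violin  |
|  north  |
| orange  |
|sky sweet|
| time do |
| system  |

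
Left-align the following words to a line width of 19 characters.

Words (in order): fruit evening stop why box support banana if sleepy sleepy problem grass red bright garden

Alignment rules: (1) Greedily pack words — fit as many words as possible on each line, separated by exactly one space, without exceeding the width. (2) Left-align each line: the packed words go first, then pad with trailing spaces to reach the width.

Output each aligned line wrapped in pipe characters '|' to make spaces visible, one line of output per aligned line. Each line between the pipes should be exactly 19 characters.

Line 1: ['fruit', 'evening', 'stop'] (min_width=18, slack=1)
Line 2: ['why', 'box', 'support'] (min_width=15, slack=4)
Line 3: ['banana', 'if', 'sleepy'] (min_width=16, slack=3)
Line 4: ['sleepy', 'problem'] (min_width=14, slack=5)
Line 5: ['grass', 'red', 'bright'] (min_width=16, slack=3)
Line 6: ['garden'] (min_width=6, slack=13)

Answer: |fruit evening stop |
|why box support    |
|banana if sleepy   |
|sleepy problem     |
|grass red bright   |
|garden             |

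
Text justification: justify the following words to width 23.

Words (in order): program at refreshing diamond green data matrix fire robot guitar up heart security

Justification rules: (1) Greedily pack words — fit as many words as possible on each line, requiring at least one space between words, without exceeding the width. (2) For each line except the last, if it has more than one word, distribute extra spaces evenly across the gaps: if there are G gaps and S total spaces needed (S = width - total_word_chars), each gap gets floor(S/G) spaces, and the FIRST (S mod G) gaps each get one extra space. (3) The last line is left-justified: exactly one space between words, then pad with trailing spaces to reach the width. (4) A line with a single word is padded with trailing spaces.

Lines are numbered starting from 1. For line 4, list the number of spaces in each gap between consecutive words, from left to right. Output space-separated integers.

Answer: 5 5

Derivation:
Line 1: ['program', 'at', 'refreshing'] (min_width=21, slack=2)
Line 2: ['diamond', 'green', 'data'] (min_width=18, slack=5)
Line 3: ['matrix', 'fire', 'robot'] (min_width=17, slack=6)
Line 4: ['guitar', 'up', 'heart'] (min_width=15, slack=8)
Line 5: ['security'] (min_width=8, slack=15)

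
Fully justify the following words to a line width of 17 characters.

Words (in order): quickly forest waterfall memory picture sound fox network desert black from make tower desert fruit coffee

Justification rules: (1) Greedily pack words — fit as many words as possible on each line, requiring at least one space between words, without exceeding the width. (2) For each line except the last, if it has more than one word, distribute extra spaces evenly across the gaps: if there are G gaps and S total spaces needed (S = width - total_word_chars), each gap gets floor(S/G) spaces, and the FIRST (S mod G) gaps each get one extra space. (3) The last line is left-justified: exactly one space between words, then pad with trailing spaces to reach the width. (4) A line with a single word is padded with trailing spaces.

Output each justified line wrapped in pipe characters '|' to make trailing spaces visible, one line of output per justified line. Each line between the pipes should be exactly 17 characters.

Answer: |quickly    forest|
|waterfall  memory|
|picture sound fox|
|network    desert|
|black  from  make|
|tower      desert|
|fruit coffee     |

Derivation:
Line 1: ['quickly', 'forest'] (min_width=14, slack=3)
Line 2: ['waterfall', 'memory'] (min_width=16, slack=1)
Line 3: ['picture', 'sound', 'fox'] (min_width=17, slack=0)
Line 4: ['network', 'desert'] (min_width=14, slack=3)
Line 5: ['black', 'from', 'make'] (min_width=15, slack=2)
Line 6: ['tower', 'desert'] (min_width=12, slack=5)
Line 7: ['fruit', 'coffee'] (min_width=12, slack=5)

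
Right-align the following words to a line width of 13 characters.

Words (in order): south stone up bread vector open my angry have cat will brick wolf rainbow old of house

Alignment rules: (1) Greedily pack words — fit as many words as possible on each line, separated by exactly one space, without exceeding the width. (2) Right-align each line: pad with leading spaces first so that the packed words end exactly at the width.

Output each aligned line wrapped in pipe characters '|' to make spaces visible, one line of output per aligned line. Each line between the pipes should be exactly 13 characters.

Line 1: ['south', 'stone'] (min_width=11, slack=2)
Line 2: ['up', 'bread'] (min_width=8, slack=5)
Line 3: ['vector', 'open'] (min_width=11, slack=2)
Line 4: ['my', 'angry', 'have'] (min_width=13, slack=0)
Line 5: ['cat', 'will'] (min_width=8, slack=5)
Line 6: ['brick', 'wolf'] (min_width=10, slack=3)
Line 7: ['rainbow', 'old'] (min_width=11, slack=2)
Line 8: ['of', 'house'] (min_width=8, slack=5)

Answer: |  south stone|
|     up bread|
|  vector open|
|my angry have|
|     cat will|
|   brick wolf|
|  rainbow old|
|     of house|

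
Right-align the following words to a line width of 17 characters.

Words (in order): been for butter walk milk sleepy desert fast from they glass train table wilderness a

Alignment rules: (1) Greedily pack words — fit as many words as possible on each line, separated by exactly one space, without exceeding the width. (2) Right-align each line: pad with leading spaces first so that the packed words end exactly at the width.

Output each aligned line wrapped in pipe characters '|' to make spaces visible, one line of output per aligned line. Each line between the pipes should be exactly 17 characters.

Answer: |  been for butter|
| walk milk sleepy|
| desert fast from|
| they glass train|
| table wilderness|
|                a|

Derivation:
Line 1: ['been', 'for', 'butter'] (min_width=15, slack=2)
Line 2: ['walk', 'milk', 'sleepy'] (min_width=16, slack=1)
Line 3: ['desert', 'fast', 'from'] (min_width=16, slack=1)
Line 4: ['they', 'glass', 'train'] (min_width=16, slack=1)
Line 5: ['table', 'wilderness'] (min_width=16, slack=1)
Line 6: ['a'] (min_width=1, slack=16)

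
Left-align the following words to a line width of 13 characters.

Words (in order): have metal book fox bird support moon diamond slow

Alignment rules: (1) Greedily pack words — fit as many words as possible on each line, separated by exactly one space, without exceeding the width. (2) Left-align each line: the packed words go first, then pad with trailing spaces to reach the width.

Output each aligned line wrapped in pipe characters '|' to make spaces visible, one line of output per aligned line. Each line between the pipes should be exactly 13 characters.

Answer: |have metal   |
|book fox bird|
|support moon |
|diamond slow |

Derivation:
Line 1: ['have', 'metal'] (min_width=10, slack=3)
Line 2: ['book', 'fox', 'bird'] (min_width=13, slack=0)
Line 3: ['support', 'moon'] (min_width=12, slack=1)
Line 4: ['diamond', 'slow'] (min_width=12, slack=1)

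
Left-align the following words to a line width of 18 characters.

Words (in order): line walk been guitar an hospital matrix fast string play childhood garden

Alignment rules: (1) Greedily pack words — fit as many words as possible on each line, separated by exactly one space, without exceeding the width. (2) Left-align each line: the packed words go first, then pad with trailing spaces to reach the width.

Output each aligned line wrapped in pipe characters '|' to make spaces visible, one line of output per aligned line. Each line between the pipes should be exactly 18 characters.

Line 1: ['line', 'walk', 'been'] (min_width=14, slack=4)
Line 2: ['guitar', 'an', 'hospital'] (min_width=18, slack=0)
Line 3: ['matrix', 'fast', 'string'] (min_width=18, slack=0)
Line 4: ['play', 'childhood'] (min_width=14, slack=4)
Line 5: ['garden'] (min_width=6, slack=12)

Answer: |line walk been    |
|guitar an hospital|
|matrix fast string|
|play childhood    |
|garden            |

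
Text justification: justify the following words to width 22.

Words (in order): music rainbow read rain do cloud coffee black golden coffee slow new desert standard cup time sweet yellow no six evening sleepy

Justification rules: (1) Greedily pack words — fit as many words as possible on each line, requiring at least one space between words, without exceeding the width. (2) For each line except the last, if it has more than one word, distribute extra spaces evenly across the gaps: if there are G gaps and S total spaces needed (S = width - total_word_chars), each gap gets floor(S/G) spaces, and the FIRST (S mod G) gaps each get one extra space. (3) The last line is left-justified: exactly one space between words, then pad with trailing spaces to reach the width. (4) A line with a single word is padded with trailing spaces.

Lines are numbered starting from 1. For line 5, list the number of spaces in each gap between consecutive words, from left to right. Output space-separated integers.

Answer: 4 3

Derivation:
Line 1: ['music', 'rainbow', 'read'] (min_width=18, slack=4)
Line 2: ['rain', 'do', 'cloud', 'coffee'] (min_width=20, slack=2)
Line 3: ['black', 'golden', 'coffee'] (min_width=19, slack=3)
Line 4: ['slow', 'new', 'desert'] (min_width=15, slack=7)
Line 5: ['standard', 'cup', 'time'] (min_width=17, slack=5)
Line 6: ['sweet', 'yellow', 'no', 'six'] (min_width=19, slack=3)
Line 7: ['evening', 'sleepy'] (min_width=14, slack=8)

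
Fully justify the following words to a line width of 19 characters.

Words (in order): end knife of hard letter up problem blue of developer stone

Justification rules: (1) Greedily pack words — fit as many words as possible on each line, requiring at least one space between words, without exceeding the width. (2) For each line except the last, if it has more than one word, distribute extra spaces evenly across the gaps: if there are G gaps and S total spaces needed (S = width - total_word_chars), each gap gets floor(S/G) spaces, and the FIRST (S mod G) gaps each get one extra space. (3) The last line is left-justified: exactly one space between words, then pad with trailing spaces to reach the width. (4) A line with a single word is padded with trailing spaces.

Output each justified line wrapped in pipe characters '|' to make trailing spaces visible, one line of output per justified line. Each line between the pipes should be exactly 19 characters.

Answer: |end  knife  of hard|
|letter  up  problem|
|blue  of  developer|
|stone              |

Derivation:
Line 1: ['end', 'knife', 'of', 'hard'] (min_width=17, slack=2)
Line 2: ['letter', 'up', 'problem'] (min_width=17, slack=2)
Line 3: ['blue', 'of', 'developer'] (min_width=17, slack=2)
Line 4: ['stone'] (min_width=5, slack=14)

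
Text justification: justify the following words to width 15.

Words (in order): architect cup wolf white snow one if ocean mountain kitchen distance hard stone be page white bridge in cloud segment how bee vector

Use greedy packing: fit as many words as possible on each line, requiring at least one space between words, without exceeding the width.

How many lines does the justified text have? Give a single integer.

Line 1: ['architect', 'cup'] (min_width=13, slack=2)
Line 2: ['wolf', 'white', 'snow'] (min_width=15, slack=0)
Line 3: ['one', 'if', 'ocean'] (min_width=12, slack=3)
Line 4: ['mountain'] (min_width=8, slack=7)
Line 5: ['kitchen'] (min_width=7, slack=8)
Line 6: ['distance', 'hard'] (min_width=13, slack=2)
Line 7: ['stone', 'be', 'page'] (min_width=13, slack=2)
Line 8: ['white', 'bridge', 'in'] (min_width=15, slack=0)
Line 9: ['cloud', 'segment'] (min_width=13, slack=2)
Line 10: ['how', 'bee', 'vector'] (min_width=14, slack=1)
Total lines: 10

Answer: 10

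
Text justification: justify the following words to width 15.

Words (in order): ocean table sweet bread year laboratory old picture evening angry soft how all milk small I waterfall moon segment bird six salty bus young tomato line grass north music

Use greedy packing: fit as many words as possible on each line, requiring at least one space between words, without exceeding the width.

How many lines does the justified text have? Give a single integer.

Line 1: ['ocean', 'table'] (min_width=11, slack=4)
Line 2: ['sweet', 'bread'] (min_width=11, slack=4)
Line 3: ['year', 'laboratory'] (min_width=15, slack=0)
Line 4: ['old', 'picture'] (min_width=11, slack=4)
Line 5: ['evening', 'angry'] (min_width=13, slack=2)
Line 6: ['soft', 'how', 'all'] (min_width=12, slack=3)
Line 7: ['milk', 'small', 'I'] (min_width=12, slack=3)
Line 8: ['waterfall', 'moon'] (min_width=14, slack=1)
Line 9: ['segment', 'bird'] (min_width=12, slack=3)
Line 10: ['six', 'salty', 'bus'] (min_width=13, slack=2)
Line 11: ['young', 'tomato'] (min_width=12, slack=3)
Line 12: ['line', 'grass'] (min_width=10, slack=5)
Line 13: ['north', 'music'] (min_width=11, slack=4)
Total lines: 13

Answer: 13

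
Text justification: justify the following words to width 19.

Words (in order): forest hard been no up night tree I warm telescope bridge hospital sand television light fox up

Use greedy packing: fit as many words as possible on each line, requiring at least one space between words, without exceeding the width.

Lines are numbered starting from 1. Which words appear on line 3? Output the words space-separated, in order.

Line 1: ['forest', 'hard', 'been', 'no'] (min_width=19, slack=0)
Line 2: ['up', 'night', 'tree', 'I'] (min_width=15, slack=4)
Line 3: ['warm', 'telescope'] (min_width=14, slack=5)
Line 4: ['bridge', 'hospital'] (min_width=15, slack=4)
Line 5: ['sand', 'television'] (min_width=15, slack=4)
Line 6: ['light', 'fox', 'up'] (min_width=12, slack=7)

Answer: warm telescope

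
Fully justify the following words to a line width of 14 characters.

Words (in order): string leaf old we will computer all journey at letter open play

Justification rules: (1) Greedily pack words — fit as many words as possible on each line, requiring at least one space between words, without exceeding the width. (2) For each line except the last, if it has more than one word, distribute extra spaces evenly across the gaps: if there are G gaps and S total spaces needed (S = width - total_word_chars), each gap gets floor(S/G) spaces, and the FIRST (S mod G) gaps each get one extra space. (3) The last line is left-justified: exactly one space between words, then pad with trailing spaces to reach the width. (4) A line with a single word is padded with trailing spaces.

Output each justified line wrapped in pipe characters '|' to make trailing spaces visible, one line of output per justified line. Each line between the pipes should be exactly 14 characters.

Line 1: ['string', 'leaf'] (min_width=11, slack=3)
Line 2: ['old', 'we', 'will'] (min_width=11, slack=3)
Line 3: ['computer', 'all'] (min_width=12, slack=2)
Line 4: ['journey', 'at'] (min_width=10, slack=4)
Line 5: ['letter', 'open'] (min_width=11, slack=3)
Line 6: ['play'] (min_width=4, slack=10)

Answer: |string    leaf|
|old   we  will|
|computer   all|
|journey     at|
|letter    open|
|play          |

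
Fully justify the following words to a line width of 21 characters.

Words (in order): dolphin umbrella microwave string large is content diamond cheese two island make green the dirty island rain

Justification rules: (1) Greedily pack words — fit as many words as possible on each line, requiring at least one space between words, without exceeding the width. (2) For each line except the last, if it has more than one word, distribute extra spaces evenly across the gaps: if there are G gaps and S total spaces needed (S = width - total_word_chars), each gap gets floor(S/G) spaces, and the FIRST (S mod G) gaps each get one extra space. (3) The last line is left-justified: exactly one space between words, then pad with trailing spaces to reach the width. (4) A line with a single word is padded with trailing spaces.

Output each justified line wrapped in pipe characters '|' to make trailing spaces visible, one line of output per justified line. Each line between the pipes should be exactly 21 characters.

Line 1: ['dolphin', 'umbrella'] (min_width=16, slack=5)
Line 2: ['microwave', 'string'] (min_width=16, slack=5)
Line 3: ['large', 'is', 'content'] (min_width=16, slack=5)
Line 4: ['diamond', 'cheese', 'two'] (min_width=18, slack=3)
Line 5: ['island', 'make', 'green', 'the'] (min_width=21, slack=0)
Line 6: ['dirty', 'island', 'rain'] (min_width=17, slack=4)

Answer: |dolphin      umbrella|
|microwave      string|
|large    is   content|
|diamond   cheese  two|
|island make green the|
|dirty island rain    |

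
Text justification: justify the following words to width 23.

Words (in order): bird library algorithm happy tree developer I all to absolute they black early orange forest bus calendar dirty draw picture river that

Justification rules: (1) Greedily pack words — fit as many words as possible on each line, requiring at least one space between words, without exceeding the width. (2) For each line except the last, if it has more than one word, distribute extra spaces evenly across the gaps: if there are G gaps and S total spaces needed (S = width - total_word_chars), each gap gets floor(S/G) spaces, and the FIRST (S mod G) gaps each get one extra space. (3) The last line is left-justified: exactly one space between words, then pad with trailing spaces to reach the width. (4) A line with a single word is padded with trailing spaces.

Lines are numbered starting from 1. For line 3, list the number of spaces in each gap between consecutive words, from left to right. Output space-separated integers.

Answer: 2 2 2

Derivation:
Line 1: ['bird', 'library', 'algorithm'] (min_width=22, slack=1)
Line 2: ['happy', 'tree', 'developer', 'I'] (min_width=22, slack=1)
Line 3: ['all', 'to', 'absolute', 'they'] (min_width=20, slack=3)
Line 4: ['black', 'early', 'orange'] (min_width=18, slack=5)
Line 5: ['forest', 'bus', 'calendar'] (min_width=19, slack=4)
Line 6: ['dirty', 'draw', 'picture'] (min_width=18, slack=5)
Line 7: ['river', 'that'] (min_width=10, slack=13)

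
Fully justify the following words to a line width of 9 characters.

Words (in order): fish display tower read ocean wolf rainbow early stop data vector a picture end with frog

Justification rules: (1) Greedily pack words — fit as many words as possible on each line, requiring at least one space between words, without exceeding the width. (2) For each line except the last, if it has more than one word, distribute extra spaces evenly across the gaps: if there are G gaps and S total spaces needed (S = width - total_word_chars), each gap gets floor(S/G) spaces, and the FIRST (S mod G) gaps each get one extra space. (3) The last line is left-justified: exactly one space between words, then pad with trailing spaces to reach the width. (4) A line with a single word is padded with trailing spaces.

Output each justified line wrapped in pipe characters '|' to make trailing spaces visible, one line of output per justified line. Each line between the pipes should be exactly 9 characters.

Line 1: ['fish'] (min_width=4, slack=5)
Line 2: ['display'] (min_width=7, slack=2)
Line 3: ['tower'] (min_width=5, slack=4)
Line 4: ['read'] (min_width=4, slack=5)
Line 5: ['ocean'] (min_width=5, slack=4)
Line 6: ['wolf'] (min_width=4, slack=5)
Line 7: ['rainbow'] (min_width=7, slack=2)
Line 8: ['early'] (min_width=5, slack=4)
Line 9: ['stop', 'data'] (min_width=9, slack=0)
Line 10: ['vector', 'a'] (min_width=8, slack=1)
Line 11: ['picture'] (min_width=7, slack=2)
Line 12: ['end', 'with'] (min_width=8, slack=1)
Line 13: ['frog'] (min_width=4, slack=5)

Answer: |fish     |
|display  |
|tower    |
|read     |
|ocean    |
|wolf     |
|rainbow  |
|early    |
|stop data|
|vector  a|
|picture  |
|end  with|
|frog     |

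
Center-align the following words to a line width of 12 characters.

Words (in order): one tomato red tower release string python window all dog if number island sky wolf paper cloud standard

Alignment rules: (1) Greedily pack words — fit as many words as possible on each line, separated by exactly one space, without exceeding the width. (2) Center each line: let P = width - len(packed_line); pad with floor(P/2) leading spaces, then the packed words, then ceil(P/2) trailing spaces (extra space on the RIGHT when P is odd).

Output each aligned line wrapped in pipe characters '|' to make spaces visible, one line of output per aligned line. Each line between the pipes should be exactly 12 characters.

Line 1: ['one', 'tomato'] (min_width=10, slack=2)
Line 2: ['red', 'tower'] (min_width=9, slack=3)
Line 3: ['release'] (min_width=7, slack=5)
Line 4: ['string'] (min_width=6, slack=6)
Line 5: ['python'] (min_width=6, slack=6)
Line 6: ['window', 'all'] (min_width=10, slack=2)
Line 7: ['dog', 'if'] (min_width=6, slack=6)
Line 8: ['number'] (min_width=6, slack=6)
Line 9: ['island', 'sky'] (min_width=10, slack=2)
Line 10: ['wolf', 'paper'] (min_width=10, slack=2)
Line 11: ['cloud'] (min_width=5, slack=7)
Line 12: ['standard'] (min_width=8, slack=4)

Answer: | one tomato |
| red tower  |
|  release   |
|   string   |
|   python   |
| window all |
|   dog if   |
|   number   |
| island sky |
| wolf paper |
|   cloud    |
|  standard  |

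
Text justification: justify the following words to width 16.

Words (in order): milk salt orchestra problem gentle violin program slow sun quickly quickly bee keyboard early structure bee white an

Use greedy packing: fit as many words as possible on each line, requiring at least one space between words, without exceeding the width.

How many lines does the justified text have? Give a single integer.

Answer: 9

Derivation:
Line 1: ['milk', 'salt'] (min_width=9, slack=7)
Line 2: ['orchestra'] (min_width=9, slack=7)
Line 3: ['problem', 'gentle'] (min_width=14, slack=2)
Line 4: ['violin', 'program'] (min_width=14, slack=2)
Line 5: ['slow', 'sun', 'quickly'] (min_width=16, slack=0)
Line 6: ['quickly', 'bee'] (min_width=11, slack=5)
Line 7: ['keyboard', 'early'] (min_width=14, slack=2)
Line 8: ['structure', 'bee'] (min_width=13, slack=3)
Line 9: ['white', 'an'] (min_width=8, slack=8)
Total lines: 9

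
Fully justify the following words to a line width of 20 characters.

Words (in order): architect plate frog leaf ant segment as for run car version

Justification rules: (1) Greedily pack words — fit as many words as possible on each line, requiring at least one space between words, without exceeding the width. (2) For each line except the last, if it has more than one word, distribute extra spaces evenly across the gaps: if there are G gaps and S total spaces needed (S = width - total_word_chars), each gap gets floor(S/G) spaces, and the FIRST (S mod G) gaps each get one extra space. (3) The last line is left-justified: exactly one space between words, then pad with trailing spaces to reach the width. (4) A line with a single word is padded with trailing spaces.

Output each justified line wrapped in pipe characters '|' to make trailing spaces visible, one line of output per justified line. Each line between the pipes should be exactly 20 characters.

Line 1: ['architect', 'plate', 'frog'] (min_width=20, slack=0)
Line 2: ['leaf', 'ant', 'segment', 'as'] (min_width=19, slack=1)
Line 3: ['for', 'run', 'car', 'version'] (min_width=19, slack=1)

Answer: |architect plate frog|
|leaf  ant segment as|
|for run car version |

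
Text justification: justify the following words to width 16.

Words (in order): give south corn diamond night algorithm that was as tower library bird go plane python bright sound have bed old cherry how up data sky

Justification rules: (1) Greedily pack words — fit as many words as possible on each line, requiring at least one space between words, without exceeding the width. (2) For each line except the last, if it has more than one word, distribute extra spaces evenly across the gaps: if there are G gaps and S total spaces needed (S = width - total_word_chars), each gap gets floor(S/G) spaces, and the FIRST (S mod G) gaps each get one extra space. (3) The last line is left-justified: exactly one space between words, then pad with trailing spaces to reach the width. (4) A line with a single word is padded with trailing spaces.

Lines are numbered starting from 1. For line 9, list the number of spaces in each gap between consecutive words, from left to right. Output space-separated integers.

Line 1: ['give', 'south', 'corn'] (min_width=15, slack=1)
Line 2: ['diamond', 'night'] (min_width=13, slack=3)
Line 3: ['algorithm', 'that'] (min_width=14, slack=2)
Line 4: ['was', 'as', 'tower'] (min_width=12, slack=4)
Line 5: ['library', 'bird', 'go'] (min_width=15, slack=1)
Line 6: ['plane', 'python'] (min_width=12, slack=4)
Line 7: ['bright', 'sound'] (min_width=12, slack=4)
Line 8: ['have', 'bed', 'old'] (min_width=12, slack=4)
Line 9: ['cherry', 'how', 'up'] (min_width=13, slack=3)
Line 10: ['data', 'sky'] (min_width=8, slack=8)

Answer: 3 2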